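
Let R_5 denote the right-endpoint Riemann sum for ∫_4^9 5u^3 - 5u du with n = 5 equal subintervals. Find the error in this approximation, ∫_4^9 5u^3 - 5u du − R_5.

Exact integral: ∫_4^9 f(u) du = 7718.75.
R_5 = 9450.
Error = 7718.75 − 9450 = -1731.25.

-1731.25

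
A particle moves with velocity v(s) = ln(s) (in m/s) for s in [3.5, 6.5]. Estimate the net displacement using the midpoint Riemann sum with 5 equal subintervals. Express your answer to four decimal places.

Δs = (6.5 − 3.5)/5 = 0.6.
Midpoints: 3.8, 4.4, 5, 5.6, 6.2.
v(3.8) ≈ 1.3350, v(4.4) ≈ 1.4816, v(5) ≈ 1.6094, v(5.6) ≈ 1.7228, v(6.2) ≈ 1.8245.
Sum = Δs · [v(3.8) + v(4.4) + v(5) + v(5.6) + v(6.2)].
Sum ≈ 4.7840.

4.7840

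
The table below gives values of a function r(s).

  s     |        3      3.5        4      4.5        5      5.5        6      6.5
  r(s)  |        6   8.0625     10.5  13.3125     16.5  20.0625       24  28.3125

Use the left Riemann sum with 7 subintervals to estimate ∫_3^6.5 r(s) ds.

Δs = 0.5.
Sum = 0.5·[6 + 8.0625 + 10.5 + 13.3125 + 16.5 + 20.0625 + 24] = 49.21875.

49.21875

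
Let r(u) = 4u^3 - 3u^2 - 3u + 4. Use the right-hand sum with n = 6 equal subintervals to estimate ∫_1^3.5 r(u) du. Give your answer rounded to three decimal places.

Δu = (3.5 − 1)/6 = 5/12.
Right endpoints: 17/12, 11/6, 2.25, 8/3, 37/12, 3.5.
r(17/12) = 551/108, r(11/6) = 1411/108, r(2.25) = 27.625, r(8/3) = 1364/27, r(37/12) = 2254/27, r(3.5) = 128.25.
Sum = Δu · [r(17/12) + r(11/6) + r(2.25) + ...].
Sum ≈ 128.351.

128.351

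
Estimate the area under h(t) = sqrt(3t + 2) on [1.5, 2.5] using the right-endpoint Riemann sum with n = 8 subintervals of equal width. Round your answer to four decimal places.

Δt = (2.5 − 1.5)/8 = 0.125.
Right endpoints: 1.625, 1.75, 1.875, 2, 2.125, 2.25, 2.375, 2.5.
h(1.625) ≈ 2.6220, h(1.75) ≈ 2.6926, h(1.875) ≈ 2.7613, h(2) ≈ 2.8284, h(2.125) ≈ 2.8940, h(2.25) ≈ 2.9580, h(2.375) ≈ 3.0208, h(2.5) ≈ 3.0822.
Sum = Δt · [h(1.625) + h(1.75) + h(1.875) + ...].
Sum ≈ 2.8574.

2.8574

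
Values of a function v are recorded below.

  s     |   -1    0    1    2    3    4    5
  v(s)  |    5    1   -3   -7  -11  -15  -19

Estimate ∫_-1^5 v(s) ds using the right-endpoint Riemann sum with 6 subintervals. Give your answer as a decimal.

-54

Δs = 1.
Sum = 1·[1 + (-3) + (-7) + (-11) + (-15) + (-19)] = -54.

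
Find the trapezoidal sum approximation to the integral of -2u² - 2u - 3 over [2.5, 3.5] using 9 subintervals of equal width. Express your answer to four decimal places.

-27.1708

Δu = (3.5 − 2.5)/9 = 1/9.
f(2.5) = -20.5, f(47/18) = -3541/162, f(49/18) = -3769/162, f(17/6) = -445/18, f(53/18) = -4249/162, f(55/18) = -4501/162, f(19/6) = -529/18, f(59/18) = -5029/162, f(61/18) = -5305/162, f(3.5) = -34.5.
T_9 = (Δu/2)·[f(u_0) + 2f(u_1) + ... + 2f(u_{8}) + f(u_9)].
Sum ≈ -27.1708.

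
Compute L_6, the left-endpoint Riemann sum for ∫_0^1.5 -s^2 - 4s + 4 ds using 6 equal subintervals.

1.390625

Δs = (1.5 − 0)/6 = 0.25.
Left endpoints: 0, 0.25, 0.5, 0.75, 1, 1.25.
f(0) = 4, f(0.25) = 2.9375, f(0.5) = 1.75, f(0.75) = 0.4375, f(1) = -1, f(1.25) = -2.5625.
Sum = Δs · [f(0) + f(0.25) + f(0.5) + ...].
Sum = 1.390625.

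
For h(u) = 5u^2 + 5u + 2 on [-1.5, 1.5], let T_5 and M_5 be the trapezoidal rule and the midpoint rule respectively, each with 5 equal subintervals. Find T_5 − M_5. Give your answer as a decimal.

T_5 = 18.15.
M_5 = 16.8.
T_5 − M_5 = 1.35.

1.35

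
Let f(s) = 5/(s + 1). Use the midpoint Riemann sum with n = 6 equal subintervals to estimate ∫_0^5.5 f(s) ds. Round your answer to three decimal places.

9.207

Δs = (5.5 − 0)/6 = 11/12.
Midpoints: 11/24, 1.375, 55/24, 77/24, 4.125, 121/24.
f(11/24) = 24/7, f(1.375) = 40/19, f(55/24) = 120/79, f(77/24) = 120/101, f(4.125) = 40/41, f(121/24) = 24/29.
Sum = Δs · [f(11/24) + f(1.375) + f(55/24) + ...].
Sum ≈ 9.207.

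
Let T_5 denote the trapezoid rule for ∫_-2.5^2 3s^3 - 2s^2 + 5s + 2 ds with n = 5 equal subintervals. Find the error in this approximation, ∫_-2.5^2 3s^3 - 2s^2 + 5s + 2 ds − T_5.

Exact integral: ∫_-2.5^2 f(s) ds = -29.671875.
T_5 = -32.25375.
Error = -29.671875 − (-32.25375) = 2.581875.

2.581875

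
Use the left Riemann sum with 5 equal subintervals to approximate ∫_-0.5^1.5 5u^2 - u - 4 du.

Δu = (1.5 − (-0.5))/5 = 0.4.
Left endpoints: -0.5, -0.1, 0.3, 0.7, 1.1.
f(-0.5) = -2.25, f(-0.1) = -3.85, f(0.3) = -3.85, f(0.7) = -2.25, f(1.1) = 0.95.
Sum = Δu · [f(-0.5) + f(-0.1) + f(0.3) + f(0.7) + f(1.1)].
Sum = -4.5.

-4.5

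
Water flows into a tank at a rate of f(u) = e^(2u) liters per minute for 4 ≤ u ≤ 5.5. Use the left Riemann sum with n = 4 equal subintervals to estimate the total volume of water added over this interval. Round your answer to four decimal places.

Δu = (5.5 − 4)/4 = 0.375.
Left endpoints: 4, 4.375, 4.75, 5.125.
f(4) ≈ 2980.9580, f(4.375) ≈ 6310.6881, f(4.75) ≈ 13359.7268, f(5.125) ≈ 28282.5419.
Sum = Δu · [f(4) + f(4.375) + f(4.75) + f(5.125)].
Sum ≈ 19100.2181.

19100.2181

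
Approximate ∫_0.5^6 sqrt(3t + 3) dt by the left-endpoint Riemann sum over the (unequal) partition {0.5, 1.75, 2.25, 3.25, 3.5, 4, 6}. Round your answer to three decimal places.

Subinterval widths: 1.25, 0.5, 1, 0.25, 0.5, 2.
Left endpoints: 0.5, 1.75, 2.25, 3.25, 3.5, 4.
f(0.5) ≈ 2.121, f(1.75) ≈ 2.872, f(2.25) ≈ 3.122, f(3.25) ≈ 3.571, f(3.5) ≈ 3.674, f(4) ≈ 3.873.
Sum = Σ Δt_i · f(t_i).
Sum ≈ 17.686.

17.686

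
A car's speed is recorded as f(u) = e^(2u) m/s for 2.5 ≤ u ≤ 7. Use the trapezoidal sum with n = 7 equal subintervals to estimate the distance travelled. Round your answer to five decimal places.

681854.56163

Δu = (7 − 2.5)/7 = 9/14.
f(2.5) ≈ 148.41316, f(22/7) ≈ 536.84762, f(53/14) ≈ 1941.91246, f(31/7) ≈ 7024.38438, f(71/14) ≈ 25408.95990, f(40/7) ≈ 91910.58016, f(89/14) ≈ 332463.61825, f(7) ≈ 1202604.28416.
T_7 = (Δu/2)·[f(u_0) + 2f(u_1) + ... + 2f(u_{6}) + f(u_7)].
Sum ≈ 681854.56163.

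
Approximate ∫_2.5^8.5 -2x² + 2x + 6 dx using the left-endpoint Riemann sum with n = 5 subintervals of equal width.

Δx = (8.5 − 2.5)/5 = 1.2.
Left endpoints: 2.5, 3.7, 4.9, 6.1, 7.3.
f(2.5) = -1.5, f(3.7) = -13.98, f(4.9) = -32.22, f(6.1) = -56.22, f(7.3) = -85.98.
Sum = Δx · [f(2.5) + f(3.7) + f(4.9) + f(6.1) + f(7.3)].
Sum = -227.88.

-227.88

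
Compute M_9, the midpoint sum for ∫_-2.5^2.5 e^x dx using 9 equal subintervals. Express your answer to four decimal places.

11.9462

Δx = (2.5 − (-2.5))/9 = 5/9.
Midpoints: -20/9, -5/3, -10/9, -5/9, 0, 5/9, 10/9, 5/3, 20/9.
f(-20/9) ≈ 0.1084, f(-5/3) ≈ 0.1889, f(-10/9) ≈ 0.3292, f(-5/9) ≈ 0.5738, f(0) ≈ 1.0000, f(5/9) ≈ 1.7429, f(10/9) ≈ 3.0377, f(5/3) ≈ 5.2945, f(20/9) ≈ 9.2278.
Sum = Δx · [f(-20/9) + f(-5/3) + f(-10/9) + ...].
Sum ≈ 11.9462.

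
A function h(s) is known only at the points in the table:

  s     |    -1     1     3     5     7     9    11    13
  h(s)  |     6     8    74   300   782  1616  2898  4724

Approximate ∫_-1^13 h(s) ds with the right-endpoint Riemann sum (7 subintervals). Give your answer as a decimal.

20804

Δs = 2.
Sum = 2·[8 + 74 + 300 + 782 + 1616 + 2898 + 4724] = 20804.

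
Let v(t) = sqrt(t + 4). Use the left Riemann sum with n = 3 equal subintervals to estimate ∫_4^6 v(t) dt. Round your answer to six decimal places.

Δt = (6 − 4)/3 = 2/3.
Left endpoints: 4, 14/3, 16/3.
v(4) ≈ 2.828427, v(14/3) ≈ 2.943920, v(16/3) ≈ 3.055050.
Sum = Δt · [v(4) + v(14/3) + v(16/3)].
Sum ≈ 5.884932.

5.884932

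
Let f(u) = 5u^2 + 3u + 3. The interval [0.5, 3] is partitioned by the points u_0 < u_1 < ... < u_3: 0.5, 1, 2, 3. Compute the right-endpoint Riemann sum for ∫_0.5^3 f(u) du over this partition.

Subinterval widths: 0.5, 1, 1.
Right endpoints: 1, 2, 3.
f(1) = 11, f(2) = 29, f(3) = 57.
Sum = Σ Δu_i · f(u_i).
Sum = 91.5.

91.5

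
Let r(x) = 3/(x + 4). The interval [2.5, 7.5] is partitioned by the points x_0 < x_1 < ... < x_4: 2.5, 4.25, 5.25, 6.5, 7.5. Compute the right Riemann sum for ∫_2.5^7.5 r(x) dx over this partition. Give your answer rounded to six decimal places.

Subinterval widths: 1.75, 1, 1.25, 1.
Right endpoints: 4.25, 5.25, 6.5, 7.5.
r(4.25) = 4/11, r(5.25) = 12/37, r(6.5) = 2/7, r(7.5) = 6/23.
Sum = Σ Δx_i · r(x_i).
Sum ≈ 1.578700.

1.578700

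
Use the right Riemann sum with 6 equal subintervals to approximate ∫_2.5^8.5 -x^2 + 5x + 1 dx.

Δx = (8.5 − 2.5)/6 = 1.
Right endpoints: 3.5, 4.5, 5.5, 6.5, 7.5, 8.5.
f(3.5) = 6.25, f(4.5) = 3.25, f(5.5) = -1.75, f(6.5) = -8.75, f(7.5) = -17.75, f(8.5) = -28.75.
Sum = Δx · [f(3.5) + f(4.5) + f(5.5) + ...].
Sum = -47.5.

-47.5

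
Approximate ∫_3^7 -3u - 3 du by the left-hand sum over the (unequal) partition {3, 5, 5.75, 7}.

Subinterval widths: 2, 0.75, 1.25.
Left endpoints: 3, 5, 5.75.
f(3) = -12, f(5) = -18, f(5.75) = -20.25.
Sum = Σ Δu_i · f(u_i).
Sum = -62.8125.

-62.8125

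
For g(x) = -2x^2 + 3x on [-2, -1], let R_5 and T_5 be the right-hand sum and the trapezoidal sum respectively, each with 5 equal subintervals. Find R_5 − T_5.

0.9

R_5 = -8.28.
T_5 = -9.18.
R_5 − T_5 = 0.9.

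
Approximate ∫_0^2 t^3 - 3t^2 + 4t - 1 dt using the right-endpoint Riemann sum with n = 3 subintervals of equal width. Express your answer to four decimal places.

3.3333

Δt = (2 − 0)/3 = 2/3.
Right endpoints: 2/3, 4/3, 2.
f(2/3) = 17/27, f(4/3) = 37/27, f(2) = 3.
Sum = Δt · [f(2/3) + f(4/3) + f(2)].
Sum ≈ 3.3333.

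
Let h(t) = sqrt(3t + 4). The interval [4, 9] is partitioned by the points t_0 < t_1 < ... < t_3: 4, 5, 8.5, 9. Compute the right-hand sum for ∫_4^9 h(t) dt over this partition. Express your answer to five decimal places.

Subinterval widths: 1, 3.5, 0.5.
Right endpoints: 5, 8.5, 9.
h(5) ≈ 4.35890, h(8.5) ≈ 5.43139, h(9) ≈ 5.56776.
Sum = Σ Δt_i · h(t_i).
Sum ≈ 26.15265.

26.15265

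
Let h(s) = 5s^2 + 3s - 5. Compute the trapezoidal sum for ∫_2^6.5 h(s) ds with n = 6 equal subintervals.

481.359375

Δs = (6.5 − 2)/6 = 0.75.
h(2) = 21, h(2.75) = 41.0625, h(3.5) = 66.75, h(4.25) = 98.0625, h(5) = 135, h(5.75) = 177.5625, h(6.5) = 225.75.
T_6 = (Δs/2)·[h(s_0) + 2h(s_1) + ... + 2h(s_{5}) + h(s_6)].
Sum = 481.359375.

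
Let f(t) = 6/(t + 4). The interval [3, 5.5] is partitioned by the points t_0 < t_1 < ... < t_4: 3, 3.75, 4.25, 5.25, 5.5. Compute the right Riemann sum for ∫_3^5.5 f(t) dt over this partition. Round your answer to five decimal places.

1.75082

Subinterval widths: 0.75, 0.5, 1, 0.25.
Right endpoints: 3.75, 4.25, 5.25, 5.5.
f(3.75) = 24/31, f(4.25) = 8/11, f(5.25) = 24/37, f(5.5) = 12/19.
Sum = Σ Δt_i · f(t_i).
Sum ≈ 1.75082.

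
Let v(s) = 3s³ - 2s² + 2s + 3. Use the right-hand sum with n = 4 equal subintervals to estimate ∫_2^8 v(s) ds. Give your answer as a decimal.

3951.75

Δs = (8 − 2)/4 = 1.5.
Right endpoints: 3.5, 5, 6.5, 8.
v(3.5) = 114.125, v(5) = 338, v(6.5) = 755.375, v(8) = 1427.
Sum = Δs · [v(3.5) + v(5) + v(6.5) + v(8)].
Sum = 3951.75.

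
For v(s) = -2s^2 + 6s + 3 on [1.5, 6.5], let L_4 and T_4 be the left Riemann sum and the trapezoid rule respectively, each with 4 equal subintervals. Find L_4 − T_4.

L_4 = -17.1875.
T_4 = -48.4375.
L_4 − T_4 = 31.25.

31.25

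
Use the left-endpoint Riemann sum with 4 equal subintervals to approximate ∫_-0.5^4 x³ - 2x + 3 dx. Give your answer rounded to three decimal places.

Δx = (4 − (-0.5))/4 = 1.125.
Left endpoints: -0.5, 0.625, 1.75, 2.875.
f(-0.5) = 3.875, f(0.625) = 1021/512, f(1.75) = 4.859375, f(2.875) = 10759/512.
Sum = Δx · [f(-0.5) + f(0.625) + f(1.75) + f(2.875)].
Sum ≈ 35.710.

35.710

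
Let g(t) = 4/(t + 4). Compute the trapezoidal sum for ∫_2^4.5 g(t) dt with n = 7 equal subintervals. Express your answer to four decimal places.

1.3938

Δt = (4.5 − 2)/7 = 5/14.
g(2) = 2/3, g(33/14) = 56/89, g(19/7) = 28/47, g(43/14) = 56/99, g(24/7) = 7/13, g(53/14) = 56/109, g(29/7) = 28/57, g(4.5) = 8/17.
T_7 = (Δt/2)·[g(t_0) + 2g(t_1) + ... + 2g(t_{6}) + g(t_7)].
Sum ≈ 1.3938.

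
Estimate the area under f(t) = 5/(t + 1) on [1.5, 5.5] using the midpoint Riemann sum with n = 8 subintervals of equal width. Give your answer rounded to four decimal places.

Δt = (5.5 − 1.5)/8 = 0.5.
Midpoints: 1.75, 2.25, 2.75, 3.25, 3.75, 4.25, 4.75, 5.25.
f(1.75) = 20/11, f(2.25) = 20/13, f(2.75) = 4/3, f(3.25) = 20/17, f(3.75) = 20/19, f(4.25) = 20/21, f(4.75) = 20/23, f(5.25) = 0.8.
Sum = Δt · [f(1.75) + f(2.25) + f(2.75) + ...].
Sum ≈ 4.7705.

4.7705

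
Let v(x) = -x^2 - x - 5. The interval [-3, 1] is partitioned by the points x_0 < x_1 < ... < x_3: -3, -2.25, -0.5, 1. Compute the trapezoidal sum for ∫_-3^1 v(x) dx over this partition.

-26.859375

Subinterval widths: 0.75, 1.75, 1.5.
v(-3) = -11, v(-2.25) = -7.8125, v(-0.5) = -4.75, v(1) = -7.
On each subinterval the trapezoid contributes (Δx_i/2)·[v(x_{i-1}) + v(x_i)].
Sum = -26.859375.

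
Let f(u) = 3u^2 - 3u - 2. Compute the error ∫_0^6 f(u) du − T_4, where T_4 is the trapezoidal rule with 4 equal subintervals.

Exact integral: ∫_0^6 f(u) du = 150.
T_4 = 156.75.
Error = 150 − 156.75 = -6.75.

-6.75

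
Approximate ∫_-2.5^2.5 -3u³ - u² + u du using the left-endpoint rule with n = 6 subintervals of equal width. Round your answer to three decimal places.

Δu = (2.5 − (-2.5))/6 = 5/6.
Left endpoints: -2.5, -5/3, -5/6, 0, 5/6, 5/3.
f(-2.5) = 38.125, f(-5/3) = 85/9, f(-5/6) = 5/24, f(0) = 0, f(5/6) = -115/72, f(5/3) = -15.
Sum = Δu · [f(-2.5) + f(-5/3) + f(-5/6) + ...].
Sum ≈ 25.984.

25.984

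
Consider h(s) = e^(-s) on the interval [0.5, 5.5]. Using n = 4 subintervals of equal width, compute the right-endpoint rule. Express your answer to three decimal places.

Δs = (5.5 − 0.5)/4 = 1.25.
Right endpoints: 1.75, 3, 4.25, 5.5.
h(1.75) ≈ 0.174, h(3) ≈ 0.050, h(4.25) ≈ 0.014, h(5.5) ≈ 0.004.
Sum = Δs · [h(1.75) + h(3) + h(4.25) + h(5.5)].
Sum ≈ 0.302.

0.302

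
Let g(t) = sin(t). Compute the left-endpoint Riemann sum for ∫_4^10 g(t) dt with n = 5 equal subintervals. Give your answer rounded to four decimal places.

Δt = (10 − 4)/5 = 1.2.
Left endpoints: 4, 5.2, 6.4, 7.6, 8.8.
g(4) ≈ -0.7568, g(5.2) ≈ -0.8835, g(6.4) ≈ 0.1165, g(7.6) ≈ 0.9679, g(8.8) ≈ 0.5849.
Sum = Δt · [g(4) + g(5.2) + g(6.4) + g(7.6) + g(8.8)].
Sum ≈ 0.0350.

0.0350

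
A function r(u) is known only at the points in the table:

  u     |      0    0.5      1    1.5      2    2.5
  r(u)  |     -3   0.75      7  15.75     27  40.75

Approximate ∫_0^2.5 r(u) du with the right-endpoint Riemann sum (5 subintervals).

45.625

Δu = 0.5.
Sum = 0.5·[0.75 + 7 + 15.75 + 27 + 40.75] = 45.625.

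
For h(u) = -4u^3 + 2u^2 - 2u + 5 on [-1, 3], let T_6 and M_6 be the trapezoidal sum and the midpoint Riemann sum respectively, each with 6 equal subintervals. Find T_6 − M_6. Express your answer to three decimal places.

-4.444

T_6 ≈ -52.29630.
M_6 ≈ -47.85185.
T_6 − M_6 ≈ -4.444.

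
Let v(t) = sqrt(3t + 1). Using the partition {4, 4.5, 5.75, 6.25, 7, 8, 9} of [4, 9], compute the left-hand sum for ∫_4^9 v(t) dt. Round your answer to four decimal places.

Subinterval widths: 0.5, 1.25, 0.5, 0.75, 1, 1.
Left endpoints: 4, 4.5, 5.75, 6.25, 7, 8.
v(4) ≈ 3.6056, v(4.5) ≈ 3.8079, v(5.75) ≈ 4.2720, v(6.25) ≈ 4.4441, v(7) ≈ 4.6904, v(8) ≈ 5.0000.
Sum = Σ Δt_i · v(t_i).
Sum ≈ 21.7221.

21.7221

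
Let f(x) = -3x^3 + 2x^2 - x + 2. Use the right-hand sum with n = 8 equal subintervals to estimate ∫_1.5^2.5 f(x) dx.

Δx = (2.5 − 1.5)/8 = 0.125.
Right endpoints: 1.625, 1.75, 1.875, 2, 2.125, 2.25, 2.375, 2.5.
f(1.625) = -3695/512, f(1.75) = -9.703125, f(1.875) = -6461/512, f(2) = -16, f(2.125) = -10179/512, f(2.25) = -24.296875, f(2.375) = -14993/512, f(2.5) = -34.875.
Sum = Δx · [f(1.625) + f(1.75) + f(1.875) + ...].
Sum = -19.234375.

-19.234375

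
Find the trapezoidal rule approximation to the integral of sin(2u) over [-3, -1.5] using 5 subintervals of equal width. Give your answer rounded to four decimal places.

Δu = (-1.5 − (-3))/5 = 0.3.
f(-3) ≈ 0.2794, f(-2.7) ≈ 0.7728, f(-2.4) ≈ 0.9962, f(-2.1) ≈ 0.8716, f(-1.8) ≈ 0.4425, f(-1.5) ≈ -0.1411.
T_5 = (Δu/2)·[f(u_0) + 2f(u_1) + ... + 2f(u_{4}) + f(u_5)].
Sum ≈ 0.9457.

0.9457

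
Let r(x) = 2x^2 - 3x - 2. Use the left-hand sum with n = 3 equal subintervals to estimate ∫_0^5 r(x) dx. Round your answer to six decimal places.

Δx = (5 − 0)/3 = 5/3.
Left endpoints: 0, 5/3, 10/3.
r(0) = -2, r(5/3) = -13/9, r(10/3) = 92/9.
Sum = Δx · [r(0) + r(5/3) + r(10/3)].
Sum ≈ 11.296296.

11.296296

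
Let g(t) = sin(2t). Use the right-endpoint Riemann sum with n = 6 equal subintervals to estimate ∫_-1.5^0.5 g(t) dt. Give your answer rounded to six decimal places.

Δt = (0.5 − (-1.5))/6 = 1/3.
Right endpoints: -7/6, -5/6, -0.5, -1/6, 1/6, 0.5.
g(-7/6) ≈ -0.723086, g(-5/6) ≈ -0.995408, g(-0.5) ≈ -0.841471, g(-1/6) ≈ -0.327195, g(1/6) ≈ 0.327195, g(0.5) ≈ 0.841471.
Sum = Δt · [g(-7/6) + g(-5/6) + g(-0.5) + ...].
Sum ≈ -0.572831.

-0.572831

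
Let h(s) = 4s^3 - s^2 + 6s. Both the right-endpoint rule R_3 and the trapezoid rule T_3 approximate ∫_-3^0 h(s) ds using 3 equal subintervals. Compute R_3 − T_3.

67.5

R_3 = -59.
T_3 = -126.5.
R_3 − T_3 = 67.5.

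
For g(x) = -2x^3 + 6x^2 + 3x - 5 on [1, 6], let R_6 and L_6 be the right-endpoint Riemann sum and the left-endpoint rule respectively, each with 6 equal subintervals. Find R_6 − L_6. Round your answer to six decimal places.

R_6 ≈ -284.09722222.
L_6 ≈ -113.26388889.
R_6 − L_6 ≈ -170.833333.

-170.833333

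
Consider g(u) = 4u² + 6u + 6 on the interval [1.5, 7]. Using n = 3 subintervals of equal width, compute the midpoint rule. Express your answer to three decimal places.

619.921

Δu = (7 − 1.5)/3 = 11/6.
Midpoints: 29/12, 4.25, 73/12.
g(29/12) = 1579/36, g(4.25) = 103.75, g(73/12) = 6859/36.
Sum = Δu · [g(29/12) + g(4.25) + g(73/12)].
Sum ≈ 619.921.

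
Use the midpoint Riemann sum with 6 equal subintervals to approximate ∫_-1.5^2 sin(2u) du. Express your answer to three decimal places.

Δu = (2 − (-1.5))/6 = 7/12.
Midpoints: -29/24, -0.625, -1/24, 13/24, 1.125, 41/24.
f(-29/24) ≈ -0.663, f(-0.625) ≈ -0.949, f(-1/24) ≈ -0.083, f(13/24) ≈ 0.884, f(1.125) ≈ 0.778, f(41/24) ≈ -0.272.
Sum = Δu · [f(-29/24) + f(-0.625) + f(-1/24) + ...].
Sum ≈ -0.178.

-0.178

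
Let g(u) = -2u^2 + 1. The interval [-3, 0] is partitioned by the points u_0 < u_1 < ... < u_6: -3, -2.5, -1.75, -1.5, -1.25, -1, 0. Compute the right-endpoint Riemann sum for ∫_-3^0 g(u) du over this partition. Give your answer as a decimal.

-10.25

Subinterval widths: 0.5, 0.75, 0.25, 0.25, 0.25, 1.
Right endpoints: -2.5, -1.75, -1.5, -1.25, -1, 0.
g(-2.5) = -11.5, g(-1.75) = -5.125, g(-1.5) = -3.5, g(-1.25) = -2.125, g(-1) = -1, g(0) = 1.
Sum = Σ Δu_i · g(u_i).
Sum = -10.25.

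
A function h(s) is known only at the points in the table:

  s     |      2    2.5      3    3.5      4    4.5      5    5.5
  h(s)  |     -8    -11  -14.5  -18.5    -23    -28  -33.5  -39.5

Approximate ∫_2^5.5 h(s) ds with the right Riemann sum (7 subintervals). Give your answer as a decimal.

Δs = 0.5.
Sum = 0.5·[(-11) + (-14.5) + (-18.5) + (-23) + (-28) + (-33.5) + (-39.5)] = -84.

-84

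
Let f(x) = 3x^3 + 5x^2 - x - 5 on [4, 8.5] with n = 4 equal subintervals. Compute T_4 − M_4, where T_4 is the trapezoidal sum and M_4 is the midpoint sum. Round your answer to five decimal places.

87.20947

T_4 ≈ 4647.4365234.
M_4 ≈ 4560.2270508.
T_4 − M_4 ≈ 87.20947.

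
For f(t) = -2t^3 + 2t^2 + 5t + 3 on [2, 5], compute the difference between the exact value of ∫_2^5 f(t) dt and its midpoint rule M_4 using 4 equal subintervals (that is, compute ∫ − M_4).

-2.671875

Exact integral: ∫_2^5 f(t) dt = -165.
M_4 = -162.328125.
Error = -165 − (-162.328125) = -2.671875.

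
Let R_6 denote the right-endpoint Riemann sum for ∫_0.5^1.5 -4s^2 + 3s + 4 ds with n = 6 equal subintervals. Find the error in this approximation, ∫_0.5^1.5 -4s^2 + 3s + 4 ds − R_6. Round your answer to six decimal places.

Exact integral: ∫_0.5^1.5 f(s) ds ≈ 2.66666667.
R_6 ≈ 2.23148148.
Error ≈ 2.66666667 − 2.23148148 ≈ 0.435185.

0.435185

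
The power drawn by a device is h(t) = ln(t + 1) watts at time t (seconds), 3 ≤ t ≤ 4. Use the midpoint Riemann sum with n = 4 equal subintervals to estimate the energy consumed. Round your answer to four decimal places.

Δt = (4 − 3)/4 = 0.25.
Midpoints: 3.125, 3.375, 3.625, 3.875.
h(3.125) ≈ 1.4171, h(3.375) ≈ 1.4759, h(3.625) ≈ 1.5315, h(3.875) ≈ 1.5841.
Sum = Δt · [h(3.125) + h(3.375) + h(3.625) + h(3.875)].
Sum ≈ 1.5021.

1.5021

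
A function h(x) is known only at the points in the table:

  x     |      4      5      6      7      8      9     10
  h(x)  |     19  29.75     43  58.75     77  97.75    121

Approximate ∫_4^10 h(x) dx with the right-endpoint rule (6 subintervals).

427.25

Δx = 1.
Sum = 1·[29.75 + 43 + 58.75 + 77 + 97.75 + 121] = 427.25.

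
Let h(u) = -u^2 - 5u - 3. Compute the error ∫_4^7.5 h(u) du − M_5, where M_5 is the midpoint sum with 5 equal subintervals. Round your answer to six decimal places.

-0.142917

Exact integral: ∫_4^7.5 h(u) du ≈ -230.41666667.
M_5 = -230.27375.
Error ≈ -230.41666667 − (-230.27375) ≈ -0.142917.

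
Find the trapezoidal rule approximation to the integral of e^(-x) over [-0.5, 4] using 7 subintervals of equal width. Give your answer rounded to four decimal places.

Δx = (4 − (-0.5))/7 = 9/14.
f(-0.5) ≈ 1.6487, f(1/7) ≈ 0.8669, f(11/14) ≈ 0.4558, f(10/7) ≈ 0.2397, f(29/14) ≈ 0.1260, f(19/7) ≈ 0.0663, f(47/14) ≈ 0.0348, f(4) ≈ 0.0183.
T_7 = (Δx/2)·[f(x_0) + 2f(x_1) + ... + 2f(x_{6}) + f(x_7)].
Sum ≈ 1.6862.

1.6862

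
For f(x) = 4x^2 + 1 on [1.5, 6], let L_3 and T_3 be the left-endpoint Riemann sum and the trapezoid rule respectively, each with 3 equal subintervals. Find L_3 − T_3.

L_3 = 193.5.
T_3 = 294.75.
L_3 − T_3 = -101.25.

-101.25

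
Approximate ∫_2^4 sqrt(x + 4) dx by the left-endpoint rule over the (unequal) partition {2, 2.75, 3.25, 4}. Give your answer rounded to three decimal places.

5.156

Subinterval widths: 0.75, 0.5, 0.75.
Left endpoints: 2, 2.75, 3.25.
f(2) ≈ 2.449, f(2.75) ≈ 2.598, f(3.25) ≈ 2.693.
Sum = Σ Δx_i · f(x_i).
Sum ≈ 5.156.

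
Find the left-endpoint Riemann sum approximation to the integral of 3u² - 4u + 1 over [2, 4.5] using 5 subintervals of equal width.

43.75

Δu = (4.5 − 2)/5 = 0.5.
Left endpoints: 2, 2.5, 3, 3.5, 4.
f(2) = 5, f(2.5) = 9.75, f(3) = 16, f(3.5) = 23.75, f(4) = 33.
Sum = Δu · [f(2) + f(2.5) + f(3) + f(3.5) + f(4)].
Sum = 43.75.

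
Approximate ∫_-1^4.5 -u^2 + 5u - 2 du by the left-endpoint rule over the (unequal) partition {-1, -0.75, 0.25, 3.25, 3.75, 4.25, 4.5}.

-7.265625

Subinterval widths: 0.25, 1, 3, 0.5, 0.5, 0.25.
Left endpoints: -1, -0.75, 0.25, 3.25, 3.75, 4.25.
f(-1) = -8, f(-0.75) = -6.3125, f(0.25) = -0.8125, f(3.25) = 3.6875, f(3.75) = 2.6875, f(4.25) = 1.1875.
Sum = Σ Δu_i · f(u_i).
Sum = -7.265625.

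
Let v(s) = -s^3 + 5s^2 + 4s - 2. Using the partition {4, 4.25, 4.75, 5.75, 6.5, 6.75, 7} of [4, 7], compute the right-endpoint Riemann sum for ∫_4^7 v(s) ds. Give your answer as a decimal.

-46.5546875

Subinterval widths: 0.25, 0.5, 1, 0.75, 0.25, 0.25.
Right endpoints: 4.25, 4.75, 5.75, 6.5, 6.75, 7.
v(4.25) = 28.546875, v(4.75) = 22.640625, v(5.75) = -3.796875, v(6.5) = -39.375, v(6.75) = -54.734375, v(7) = -72.
Sum = Σ Δs_i · v(s_i).
Sum = -46.5546875.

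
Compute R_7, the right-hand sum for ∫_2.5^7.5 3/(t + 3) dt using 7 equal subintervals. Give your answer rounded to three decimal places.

1.850

Δt = (7.5 − 2.5)/7 = 5/7.
Right endpoints: 45/14, 55/14, 65/14, 75/14, 85/14, 95/14, 7.5.
f(45/14) = 14/29, f(55/14) = 42/97, f(65/14) = 42/107, f(75/14) = 14/39, f(85/14) = 42/127, f(95/14) = 42/137, f(7.5) = 2/7.
Sum = Δt · [f(45/14) + f(55/14) + f(65/14) + ...].
Sum ≈ 1.850.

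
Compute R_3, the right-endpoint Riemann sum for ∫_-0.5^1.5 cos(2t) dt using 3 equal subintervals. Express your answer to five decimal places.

-0.09384

Δt = (1.5 − (-0.5))/3 = 2/3.
Right endpoints: 1/6, 5/6, 1.5.
f(1/6) ≈ 0.94496, f(5/6) ≈ -0.09572, f(1.5) ≈ -0.98999.
Sum = Δt · [f(1/6) + f(5/6) + f(1.5)].
Sum ≈ -0.09384.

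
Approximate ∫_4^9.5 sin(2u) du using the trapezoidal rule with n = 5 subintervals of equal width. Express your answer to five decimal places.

-0.31750

Δu = (9.5 − 4)/5 = 1.1.
f(4) ≈ 0.98936, f(5.1) ≈ -0.69987, f(6.2) ≈ -0.16560, f(7.3) ≈ 0.89479, f(8.4) ≈ -0.88757, f(9.5) ≈ 0.14988.
T_5 = (Δu/2)·[f(u_0) + 2f(u_1) + ... + 2f(u_{4}) + f(u_5)].
Sum ≈ -0.31750.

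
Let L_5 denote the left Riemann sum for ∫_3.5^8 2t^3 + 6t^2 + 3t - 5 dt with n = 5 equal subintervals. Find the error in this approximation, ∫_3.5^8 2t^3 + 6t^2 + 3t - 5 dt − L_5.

Exact integral: ∫_3.5^8 f(t) dt = 2966.34375.
L_5 = 2422.935.
Error = 2966.34375 − 2422.935 = 543.40875.

543.40875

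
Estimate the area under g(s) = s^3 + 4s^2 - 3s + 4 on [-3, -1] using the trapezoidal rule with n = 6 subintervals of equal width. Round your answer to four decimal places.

Δs = (-1 − (-3))/6 = 1/3.
g(-3) = 22, g(-8/3) = 580/27, g(-7/3) = 542/27, g(-2) = 18, g(-5/3) = 418/27, g(-4/3) = 344/27, g(-1) = 10.
T_6 = (Δs/2)·[g(s_0) + 2g(s_1) + ... + 2g(s_{5}) + g(s_6)].
Sum ≈ 34.5926.

34.5926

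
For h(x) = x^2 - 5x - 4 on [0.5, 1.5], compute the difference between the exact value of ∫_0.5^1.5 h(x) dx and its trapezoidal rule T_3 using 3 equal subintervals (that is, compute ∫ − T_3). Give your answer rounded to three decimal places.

Exact integral: ∫_0.5^1.5 h(x) dx ≈ -7.91667.
T_3 ≈ -7.89815.
Error ≈ -7.91667 − (-7.89815) ≈ -0.019.

-0.019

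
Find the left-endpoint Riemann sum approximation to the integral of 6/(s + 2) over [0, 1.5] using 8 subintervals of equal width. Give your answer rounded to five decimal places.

3.48119

Δs = (1.5 − 0)/8 = 0.1875.
Left endpoints: 0, 0.1875, 0.375, 0.5625, 0.75, 0.9375, 1.125, 1.3125.
f(0) = 3, f(0.1875) = 96/35, f(0.375) = 48/19, f(0.5625) = 96/41, f(0.75) = 24/11, f(0.9375) = 96/47, f(1.125) = 1.92, f(1.3125) = 96/53.
Sum = Δs · [f(0) + f(0.1875) + f(0.375) + ...].
Sum ≈ 3.48119.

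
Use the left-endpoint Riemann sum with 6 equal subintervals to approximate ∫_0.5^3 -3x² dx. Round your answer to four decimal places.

-21.6233

Δx = (3 − 0.5)/6 = 5/12.
Left endpoints: 0.5, 11/12, 4/3, 1.75, 13/6, 31/12.
f(0.5) = -0.75, f(11/12) = -121/48, f(4/3) = -16/3, f(1.75) = -9.1875, f(13/6) = -169/12, f(31/12) = -961/48.
Sum = Δx · [f(0.5) + f(11/12) + f(4/3) + ...].
Sum ≈ -21.6233.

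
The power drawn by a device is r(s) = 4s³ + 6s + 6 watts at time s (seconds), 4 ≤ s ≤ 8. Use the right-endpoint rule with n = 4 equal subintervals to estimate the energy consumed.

4964

Δs = (8 − 4)/4 = 1.
Right endpoints: 5, 6, 7, 8.
r(5) = 536, r(6) = 906, r(7) = 1420, r(8) = 2102.
Sum = Δs · [r(5) + r(6) + r(7) + r(8)].
Sum = 4964.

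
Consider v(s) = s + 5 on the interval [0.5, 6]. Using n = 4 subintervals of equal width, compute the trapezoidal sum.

45.375

Δs = (6 − 0.5)/4 = 1.375.
v(0.5) = 5.5, v(1.875) = 6.875, v(3.25) = 8.25, v(4.625) = 9.625, v(6) = 11.
T_4 = (Δs/2)·[v(s_0) + 2v(s_1) + 2v(s_2) + 2v(s_3) + v(s_4)].
Sum = 45.375.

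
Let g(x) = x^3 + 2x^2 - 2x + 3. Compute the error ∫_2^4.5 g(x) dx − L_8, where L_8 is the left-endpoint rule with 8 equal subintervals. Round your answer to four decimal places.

Exact integral: ∫_2^4.5 g(x) dx ≈ 145.182292.
L_8 ≈ 128.375244.
Error ≈ 145.182292 − 128.375244 ≈ 16.8070.

16.8070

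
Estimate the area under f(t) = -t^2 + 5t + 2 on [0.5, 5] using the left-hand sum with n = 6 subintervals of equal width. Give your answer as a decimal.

29.671875

Δt = (5 − 0.5)/6 = 0.75.
Left endpoints: 0.5, 1.25, 2, 2.75, 3.5, 4.25.
f(0.5) = 4.25, f(1.25) = 6.6875, f(2) = 8, f(2.75) = 8.1875, f(3.5) = 7.25, f(4.25) = 5.1875.
Sum = Δt · [f(0.5) + f(1.25) + f(2) + ...].
Sum = 29.671875.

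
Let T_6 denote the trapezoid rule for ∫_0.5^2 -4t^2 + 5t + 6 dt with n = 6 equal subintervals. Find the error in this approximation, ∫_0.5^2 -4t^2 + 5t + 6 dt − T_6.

0.0625

Exact integral: ∫_0.5^2 f(t) dt = 7.875.
T_6 = 7.8125.
Error = 7.875 − 7.8125 = 0.0625.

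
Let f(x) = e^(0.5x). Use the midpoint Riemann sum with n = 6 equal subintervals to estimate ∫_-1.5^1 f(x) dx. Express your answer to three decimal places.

Δx = (1 − (-1.5))/6 = 5/12.
Midpoints: -31/24, -0.875, -11/24, -1/24, 0.375, 19/24.
f(-31/24) ≈ 0.524, f(-0.875) ≈ 0.646, f(-11/24) ≈ 0.795, f(-1/24) ≈ 0.979, f(0.375) ≈ 1.206, f(19/24) ≈ 1.486.
Sum = Δx · [f(-31/24) + f(-0.875) + f(-11/24) + ...].
Sum ≈ 2.348.

2.348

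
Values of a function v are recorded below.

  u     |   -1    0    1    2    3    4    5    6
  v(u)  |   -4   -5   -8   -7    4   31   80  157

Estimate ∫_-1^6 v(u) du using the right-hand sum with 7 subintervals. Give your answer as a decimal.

252

Δu = 1.
Sum = 1·[(-5) + (-8) + (-7) + 4 + 31 + 80 + 157] = 252.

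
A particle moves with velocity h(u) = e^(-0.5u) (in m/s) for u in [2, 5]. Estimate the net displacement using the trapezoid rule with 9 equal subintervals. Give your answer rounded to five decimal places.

0.57291

Δu = (5 − 2)/9 = 1/3.
h(2) ≈ 0.36788, h(7/3) ≈ 0.31140, h(8/3) ≈ 0.26360, h(3) ≈ 0.22313, h(10/3) ≈ 0.18888, h(11/3) ≈ 0.15988, h(4) ≈ 0.13534, h(13/3) ≈ 0.11456, h(14/3) ≈ 0.09697, h(5) ≈ 0.08208.
T_9 = (Δu/2)·[h(u_0) + 2h(u_1) + ... + 2h(u_{8}) + h(u_9)].
Sum ≈ 0.57291.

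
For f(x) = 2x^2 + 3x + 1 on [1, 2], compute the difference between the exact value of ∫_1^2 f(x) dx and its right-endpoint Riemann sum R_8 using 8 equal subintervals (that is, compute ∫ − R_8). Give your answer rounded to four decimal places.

Exact integral: ∫_1^2 f(x) dx ≈ 10.166667.
R_8 = 10.734375.
Error ≈ 10.166667 − 10.734375 ≈ -0.5677.

-0.5677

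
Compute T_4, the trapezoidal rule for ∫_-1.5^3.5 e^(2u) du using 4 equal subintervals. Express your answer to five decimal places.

807.94274

Δu = (3.5 − (-1.5))/4 = 1.25.
f(-1.5) ≈ 0.04979, f(-0.25) ≈ 0.60653, f(1) ≈ 7.38906, f(2.25) ≈ 90.01713, f(3.5) ≈ 1096.63316.
T_4 = (Δu/2)·[f(u_0) + 2f(u_1) + 2f(u_2) + 2f(u_3) + f(u_4)].
Sum ≈ 807.94274.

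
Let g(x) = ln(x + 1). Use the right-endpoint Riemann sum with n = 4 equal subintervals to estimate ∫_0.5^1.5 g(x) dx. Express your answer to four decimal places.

0.7450

Δx = (1.5 − 0.5)/4 = 0.25.
Right endpoints: 0.75, 1, 1.25, 1.5.
g(0.75) ≈ 0.5596, g(1) ≈ 0.6931, g(1.25) ≈ 0.8109, g(1.5) ≈ 0.9163.
Sum = Δx · [g(0.75) + g(1) + g(1.25) + g(1.5)].
Sum ≈ 0.7450.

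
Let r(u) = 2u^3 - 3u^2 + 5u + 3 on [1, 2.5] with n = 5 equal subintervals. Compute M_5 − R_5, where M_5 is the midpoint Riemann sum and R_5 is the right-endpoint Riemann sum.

M_5 = 21.946875.
R_5 = 25.35.
M_5 − R_5 = -3.403125.

-3.403125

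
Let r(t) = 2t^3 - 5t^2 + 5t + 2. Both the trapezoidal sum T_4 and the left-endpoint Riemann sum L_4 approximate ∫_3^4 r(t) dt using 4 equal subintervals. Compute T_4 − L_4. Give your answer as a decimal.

T_4 = 45.5.
L_4 = 40.
T_4 − L_4 = 5.5.

5.5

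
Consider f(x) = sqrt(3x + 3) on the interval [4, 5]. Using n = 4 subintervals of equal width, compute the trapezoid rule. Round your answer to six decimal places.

4.060443

Δx = (5 − 4)/4 = 0.25.
f(4) ≈ 3.872983, f(4.25) ≈ 3.968627, f(4.5) ≈ 4.062019, f(4.75) ≈ 4.153312, f(5) ≈ 4.242641.
T_4 = (Δx/2)·[f(x_0) + 2f(x_1) + 2f(x_2) + 2f(x_3) + f(x_4)].
Sum ≈ 4.060443.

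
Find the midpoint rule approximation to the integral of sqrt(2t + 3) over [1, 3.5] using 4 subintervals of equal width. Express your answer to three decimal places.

Δt = (3.5 − 1)/4 = 0.625.
Midpoints: 1.3125, 1.9375, 2.5625, 3.1875.
f(1.3125) ≈ 2.372, f(1.9375) ≈ 2.622, f(2.5625) ≈ 2.850, f(3.1875) ≈ 3.062.
Sum = Δt · [f(1.3125) + f(1.9375) + f(2.5625) + f(3.1875)].
Sum ≈ 6.816.

6.816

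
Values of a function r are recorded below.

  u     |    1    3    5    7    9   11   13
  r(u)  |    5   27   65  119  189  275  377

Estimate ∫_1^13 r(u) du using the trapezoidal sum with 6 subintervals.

Δu = 2.
T_6 = (2/2)·[5 + 2·27 + 2·65 + 2·119 + 2·189 + 2·275 + 377] = 1732.

1732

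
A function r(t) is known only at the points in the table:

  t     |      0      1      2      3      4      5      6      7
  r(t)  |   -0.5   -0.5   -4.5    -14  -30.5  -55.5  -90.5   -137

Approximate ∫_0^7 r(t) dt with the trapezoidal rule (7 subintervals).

Δt = 1.
T_7 = (1/2)·[(-0.5) + 2·(-0.5) + 2·(-4.5) + 2·(-14) + 2·(-30.5) + 2·(-55.5) + 2·(-90.5) + (-137)] = -264.25.

-264.25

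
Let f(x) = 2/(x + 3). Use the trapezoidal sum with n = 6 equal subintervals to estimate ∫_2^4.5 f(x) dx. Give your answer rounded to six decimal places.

Δx = (4.5 − 2)/6 = 5/12.
f(2) = 0.4, f(29/12) = 24/65, f(17/6) = 12/35, f(3.25) = 0.32, f(11/3) = 0.3, f(49/12) = 24/85, f(4.5) = 4/15.
T_6 = (Δx/2)·[f(x_0) + 2f(x_1) + ... + 2f(x_{5}) + f(x_6)].
Sum ≈ 0.811573.

0.811573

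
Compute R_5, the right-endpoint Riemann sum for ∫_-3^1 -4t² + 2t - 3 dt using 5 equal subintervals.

Δt = (1 − (-3))/5 = 0.8.
Right endpoints: -2.2, -1.4, -0.6, 0.2, 1.
f(-2.2) = -26.76, f(-1.4) = -13.64, f(-0.6) = -5.64, f(0.2) = -2.76, f(1) = -5.
Sum = Δt · [f(-2.2) + f(-1.4) + f(-0.6) + f(0.2) + f(1)].
Sum = -43.04.

-43.04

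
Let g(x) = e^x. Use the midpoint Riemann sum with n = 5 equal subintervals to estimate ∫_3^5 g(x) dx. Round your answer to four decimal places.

127.4761

Δx = (5 − 3)/5 = 0.4.
Midpoints: 3.2, 3.6, 4, 4.4, 4.8.
g(3.2) ≈ 24.5325, g(3.6) ≈ 36.5982, g(4) ≈ 54.5982, g(4.4) ≈ 81.4509, g(4.8) ≈ 121.5104.
Sum = Δx · [g(3.2) + g(3.6) + g(4) + g(4.4) + g(4.8)].
Sum ≈ 127.4761.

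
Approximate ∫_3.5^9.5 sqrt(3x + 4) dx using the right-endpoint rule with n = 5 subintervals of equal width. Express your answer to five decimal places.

30.02327

Δx = (9.5 − 3.5)/5 = 1.2.
Right endpoints: 4.7, 5.9, 7.1, 8.3, 9.5.
f(4.7) ≈ 4.25441, f(5.9) ≈ 4.65833, f(7.1) ≈ 5.02991, f(8.3) ≈ 5.37587, f(9.5) ≈ 5.70088.
Sum = Δx · [f(4.7) + f(5.9) + f(7.1) + f(8.3) + f(9.5)].
Sum ≈ 30.02327.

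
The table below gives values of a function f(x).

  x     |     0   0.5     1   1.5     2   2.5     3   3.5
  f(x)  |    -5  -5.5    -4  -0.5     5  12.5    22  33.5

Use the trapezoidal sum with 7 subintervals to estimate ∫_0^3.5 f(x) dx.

Δx = 0.5.
T_7 = (0.5/2)·[(-5) + 2·(-5.5) + 2·(-4) + 2·(-0.5) + 2·5 + 2·12.5 + 2·22 + 33.5] = 21.875.

21.875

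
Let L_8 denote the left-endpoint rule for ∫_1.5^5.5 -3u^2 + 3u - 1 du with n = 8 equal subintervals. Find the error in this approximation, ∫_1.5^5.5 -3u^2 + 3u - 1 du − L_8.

Exact integral: ∫_1.5^5.5 f(u) du = -125.
L_8 = -107.5.
Error = -125 − (-107.5) = -17.5.

-17.5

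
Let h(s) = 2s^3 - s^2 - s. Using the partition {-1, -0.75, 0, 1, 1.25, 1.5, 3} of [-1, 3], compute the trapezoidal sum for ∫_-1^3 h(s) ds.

Subinterval widths: 0.25, 0.75, 1, 0.25, 0.25, 1.5.
h(-1) = -2, h(-0.75) = -0.65625, h(0) = 0, h(1) = 0, h(1.25) = 1.09375, h(1.5) = 3, h(3) = 42.
On each subinterval the trapezoid contributes (Δs_i/2)·[h(s_{i-1}) + h(s_i)].
Sum = 33.8203125.

33.8203125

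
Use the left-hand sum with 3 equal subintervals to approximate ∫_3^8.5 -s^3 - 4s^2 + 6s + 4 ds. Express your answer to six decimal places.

Δs = (8.5 − 3)/3 = 11/6.
Left endpoints: 3, 29/6, 20/3.
f(3) = -41, f(29/6) = -37445/216, f(20/3) = -11612/27.
Sum = Δs · [f(3) + f(29/6) + f(20/3)].
Sum ≈ -1181.456019.

-1181.456019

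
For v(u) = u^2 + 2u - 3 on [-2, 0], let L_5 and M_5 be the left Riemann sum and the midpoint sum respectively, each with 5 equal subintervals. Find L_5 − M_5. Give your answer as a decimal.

0.08

L_5 = -7.28.
M_5 = -7.36.
L_5 − M_5 = 0.08.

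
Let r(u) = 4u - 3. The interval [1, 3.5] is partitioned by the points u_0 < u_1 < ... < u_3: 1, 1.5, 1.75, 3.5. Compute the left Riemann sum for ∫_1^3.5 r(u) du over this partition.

8.25

Subinterval widths: 0.5, 0.25, 1.75.
Left endpoints: 1, 1.5, 1.75.
r(1) = 1, r(1.5) = 3, r(1.75) = 4.
Sum = Σ Δu_i · r(u_i).
Sum = 8.25.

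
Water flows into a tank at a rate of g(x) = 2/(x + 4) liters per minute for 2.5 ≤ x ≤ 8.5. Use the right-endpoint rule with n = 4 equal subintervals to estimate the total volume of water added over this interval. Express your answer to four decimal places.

1.2035

Δx = (8.5 − 2.5)/4 = 1.5.
Right endpoints: 4, 5.5, 7, 8.5.
g(4) = 0.25, g(5.5) = 4/19, g(7) = 2/11, g(8.5) = 0.16.
Sum = Δx · [g(4) + g(5.5) + g(7) + g(8.5)].
Sum ≈ 1.2035.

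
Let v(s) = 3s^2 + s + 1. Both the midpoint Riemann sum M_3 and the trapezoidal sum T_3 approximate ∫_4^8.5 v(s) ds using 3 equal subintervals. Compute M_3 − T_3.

M_3 = 580.21875.
T_3 = 587.8125.
M_3 − T_3 = -7.59375.

-7.59375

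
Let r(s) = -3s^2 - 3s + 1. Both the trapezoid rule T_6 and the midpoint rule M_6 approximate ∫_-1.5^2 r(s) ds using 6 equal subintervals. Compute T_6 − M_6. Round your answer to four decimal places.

T_6 ≈ -11.095486.
M_6 ≈ -10.202257.
T_6 − M_6 ≈ -0.8932.

-0.8932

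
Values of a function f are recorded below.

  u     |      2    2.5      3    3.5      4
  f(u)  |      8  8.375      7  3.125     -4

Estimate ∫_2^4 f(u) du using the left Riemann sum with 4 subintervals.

13.25

Δu = 0.5.
Sum = 0.5·[8 + 8.375 + 7 + 3.125] = 13.25.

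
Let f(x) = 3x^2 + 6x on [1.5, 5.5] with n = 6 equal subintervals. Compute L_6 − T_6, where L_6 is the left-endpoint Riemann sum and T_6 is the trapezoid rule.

-36

L_6 ≈ 211.888889.
T_6 ≈ 247.888889.
L_6 − T_6 = -36.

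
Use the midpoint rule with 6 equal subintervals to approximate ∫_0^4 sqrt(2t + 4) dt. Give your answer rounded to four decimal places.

Δt = (4 − 0)/6 = 2/3.
Midpoints: 1/3, 1, 5/3, 7/3, 3, 11/3.
f(1/3) ≈ 2.1602, f(1) ≈ 2.4495, f(5/3) ≈ 2.7080, f(7/3) ≈ 2.9439, f(3) ≈ 3.1623, f(11/3) ≈ 3.3665.
Sum = Δt · [f(1/3) + f(1) + f(5/3) + ...].
Sum ≈ 11.1936.

11.1936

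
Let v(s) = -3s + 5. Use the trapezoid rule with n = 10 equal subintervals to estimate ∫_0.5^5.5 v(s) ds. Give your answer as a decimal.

-20

Δs = (5.5 − 0.5)/10 = 0.5.
v(0.5) = 3.5, v(1) = 2, v(1.5) = 0.5, v(2) = -1, v(2.5) = -2.5, v(3) = -4, v(3.5) = -5.5, v(4) = -7, v(4.5) = -8.5, v(5) = -10, v(5.5) = -11.5.
T_10 = (Δs/2)·[v(s_0) + 2v(s_1) + ... + 2v(s_{9}) + v(s_10)].
Sum = -20.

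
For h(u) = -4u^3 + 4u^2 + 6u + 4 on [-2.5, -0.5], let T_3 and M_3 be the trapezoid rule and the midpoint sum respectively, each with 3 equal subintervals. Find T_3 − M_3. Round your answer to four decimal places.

4.8889

T_3 ≈ 52.925926.
M_3 ≈ 48.037037.
T_3 − M_3 ≈ 4.8889.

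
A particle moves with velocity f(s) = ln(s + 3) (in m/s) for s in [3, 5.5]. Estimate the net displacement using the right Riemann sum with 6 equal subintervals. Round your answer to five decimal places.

5.01186

Δs = (5.5 − 3)/6 = 5/12.
Right endpoints: 41/12, 23/6, 4.25, 14/3, 61/12, 5.5.
f(41/12) ≈ 1.85890, f(23/6) ≈ 1.92181, f(4.25) ≈ 1.98100, f(14/3) ≈ 2.03688, f(61/12) ≈ 2.08980, f(5.5) ≈ 2.14007.
Sum = Δs · [f(41/12) + f(23/6) + f(4.25) + ...].
Sum ≈ 5.01186.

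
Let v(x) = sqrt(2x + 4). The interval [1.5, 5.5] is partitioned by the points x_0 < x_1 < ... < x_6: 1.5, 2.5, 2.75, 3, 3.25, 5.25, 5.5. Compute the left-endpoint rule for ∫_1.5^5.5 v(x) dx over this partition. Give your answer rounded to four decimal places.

Subinterval widths: 1, 0.25, 0.25, 0.25, 2, 0.25.
Left endpoints: 1.5, 2.5, 2.75, 3, 3.25, 5.25.
v(1.5) ≈ 2.6458, v(2.5) ≈ 3.0000, v(2.75) ≈ 3.0822, v(3) ≈ 3.1623, v(3.25) ≈ 3.2404, v(5.25) ≈ 3.8079.
Sum = Σ Δx_i · v(x_i).
Sum ≈ 12.3896.

12.3896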